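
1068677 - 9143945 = - 8075268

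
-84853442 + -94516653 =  -179370095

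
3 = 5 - 2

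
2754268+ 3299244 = 6053512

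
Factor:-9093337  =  -11^1*826667^1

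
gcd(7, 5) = 1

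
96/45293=96/45293= 0.00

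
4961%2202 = 557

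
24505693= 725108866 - 700603173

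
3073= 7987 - 4914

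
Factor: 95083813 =11^1*829^1*10427^1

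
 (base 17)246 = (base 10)652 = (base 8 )1214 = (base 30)lm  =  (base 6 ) 3004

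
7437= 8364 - 927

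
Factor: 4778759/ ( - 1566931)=- 317^( - 1)* 4943^( - 1)*4778759^1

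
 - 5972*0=0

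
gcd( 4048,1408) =176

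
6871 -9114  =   - 2243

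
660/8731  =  660/8731 = 0.08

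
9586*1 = 9586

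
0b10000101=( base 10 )133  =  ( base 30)4D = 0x85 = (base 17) 7E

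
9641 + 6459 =16100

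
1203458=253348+950110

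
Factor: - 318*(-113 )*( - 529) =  - 19009086 = - 2^1*3^1*23^2*53^1*113^1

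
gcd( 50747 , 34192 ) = 1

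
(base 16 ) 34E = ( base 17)2fd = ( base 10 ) 846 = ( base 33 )pl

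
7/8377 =7/8377 = 0.00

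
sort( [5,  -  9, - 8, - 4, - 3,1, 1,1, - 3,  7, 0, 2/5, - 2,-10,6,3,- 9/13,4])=[ - 10, - 9, - 8,  -  4, - 3,  -  3, - 2 , - 9/13,0, 2/5, 1,1,  1 , 3,4,5,6,7 ] 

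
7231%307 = 170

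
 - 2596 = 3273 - 5869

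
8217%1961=373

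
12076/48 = 251+7/12 = 251.58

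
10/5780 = 1/578=0.00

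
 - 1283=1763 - 3046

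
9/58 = 9/58 = 0.16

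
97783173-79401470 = 18381703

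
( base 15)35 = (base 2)110010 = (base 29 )1L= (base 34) 1G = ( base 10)50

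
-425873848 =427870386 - 853744234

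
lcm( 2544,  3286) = 78864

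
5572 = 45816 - 40244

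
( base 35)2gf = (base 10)3025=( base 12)1901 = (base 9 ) 4131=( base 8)5721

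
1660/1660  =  1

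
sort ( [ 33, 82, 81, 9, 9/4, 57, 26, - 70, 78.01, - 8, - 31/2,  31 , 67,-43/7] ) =[ - 70, - 31/2, - 8, - 43/7,9/4, 9, 26, 31,33,57,67,78.01, 81, 82]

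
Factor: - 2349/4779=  - 29^1*59^( - 1) = - 29/59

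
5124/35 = 146 + 2/5 = 146.40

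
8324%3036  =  2252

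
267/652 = 267/652  =  0.41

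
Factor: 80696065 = 5^1 * 673^1*23981^1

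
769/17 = 45 + 4/17 =45.24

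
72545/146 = 72545/146 = 496.88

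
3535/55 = 707/11=   64.27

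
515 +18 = 533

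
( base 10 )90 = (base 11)82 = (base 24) 3i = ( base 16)5a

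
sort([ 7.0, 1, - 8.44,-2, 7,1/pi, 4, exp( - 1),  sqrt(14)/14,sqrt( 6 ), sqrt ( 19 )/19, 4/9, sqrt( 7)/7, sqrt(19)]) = [ - 8.44 ,- 2,sqrt( 19)/19, sqrt( 14 ) /14,1/pi, exp( - 1), sqrt( 7) /7,4/9, 1 , sqrt( 6 ), 4,sqrt (19 ), 7.0 , 7]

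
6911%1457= 1083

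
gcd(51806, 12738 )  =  2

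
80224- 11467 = 68757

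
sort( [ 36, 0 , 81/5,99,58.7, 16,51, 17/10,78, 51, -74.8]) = [  -  74.8, 0,17/10, 16,81/5,36,51,  51, 58.7,78,99]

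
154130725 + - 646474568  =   - 492343843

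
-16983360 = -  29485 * 576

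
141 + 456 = 597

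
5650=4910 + 740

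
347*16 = 5552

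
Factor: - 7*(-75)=3^1*5^2*7^1 = 525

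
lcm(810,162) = 810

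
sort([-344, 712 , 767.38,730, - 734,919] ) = [-734 ,  -  344, 712, 730,767.38, 919 ]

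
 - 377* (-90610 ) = 34159970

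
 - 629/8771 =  - 629/8771 = - 0.07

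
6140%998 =152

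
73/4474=73/4474 =0.02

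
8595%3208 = 2179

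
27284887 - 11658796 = 15626091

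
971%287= 110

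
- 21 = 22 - 43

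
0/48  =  0 = 0.00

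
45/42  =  1 + 1/14 = 1.07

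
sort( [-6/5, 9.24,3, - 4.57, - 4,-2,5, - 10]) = [ - 10, - 4.57, - 4, - 2,-6/5, 3 , 5, 9.24 ]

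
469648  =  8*58706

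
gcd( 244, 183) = 61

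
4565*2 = 9130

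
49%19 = 11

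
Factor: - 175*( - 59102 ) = 10342850 = 2^1 * 5^2*7^1*29^1*1019^1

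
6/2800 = 3/1400 = 0.00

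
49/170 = 49/170 =0.29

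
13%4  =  1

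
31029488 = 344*90202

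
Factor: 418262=2^1*13^1 * 16087^1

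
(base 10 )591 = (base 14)303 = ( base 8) 1117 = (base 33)HU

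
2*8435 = 16870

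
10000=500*20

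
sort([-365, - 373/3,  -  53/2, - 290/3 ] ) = [ - 365, - 373/3, - 290/3 , - 53/2]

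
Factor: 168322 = 2^1 * 7^1 *11^1*1093^1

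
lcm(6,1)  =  6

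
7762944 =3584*2166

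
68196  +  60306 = 128502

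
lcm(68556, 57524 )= 5004588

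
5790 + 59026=64816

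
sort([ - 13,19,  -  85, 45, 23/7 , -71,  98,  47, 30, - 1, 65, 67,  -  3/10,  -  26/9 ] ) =[ - 85, - 71, - 13, - 26/9,-1,- 3/10, 23/7,19,30, 45,47, 65,  67, 98]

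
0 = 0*4183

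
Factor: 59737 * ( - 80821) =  - 4828004077= -13^1*31^1 * 41^1*47^1*6217^1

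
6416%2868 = 680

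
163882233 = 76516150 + 87366083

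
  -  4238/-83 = 51 + 5/83  =  51.06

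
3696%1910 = 1786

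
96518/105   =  919 + 23/105=919.22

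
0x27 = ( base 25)1E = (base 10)39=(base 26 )1d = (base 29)1a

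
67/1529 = 67/1529 = 0.04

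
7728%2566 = 30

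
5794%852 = 682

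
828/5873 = 828/5873= 0.14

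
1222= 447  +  775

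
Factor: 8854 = 2^1*19^1*233^1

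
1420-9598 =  - 8178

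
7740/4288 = 1935/1072 = 1.81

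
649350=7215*90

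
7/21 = 1/3 =0.33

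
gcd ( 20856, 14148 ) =12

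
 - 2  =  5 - 7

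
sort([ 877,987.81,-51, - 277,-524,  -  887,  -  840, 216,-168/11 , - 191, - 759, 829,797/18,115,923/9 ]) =[ - 887, - 840,-759,  -  524, - 277, - 191 , - 51,-168/11,797/18,923/9,115,216, 829,877,987.81] 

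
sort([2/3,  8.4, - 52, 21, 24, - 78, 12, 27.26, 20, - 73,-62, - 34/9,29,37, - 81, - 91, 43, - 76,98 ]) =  [ - 91,-81, - 78, - 76, - 73,  -  62, - 52,-34/9, 2/3, 8.4, 12, 20, 21,24,27.26, 29, 37, 43, 98]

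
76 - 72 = 4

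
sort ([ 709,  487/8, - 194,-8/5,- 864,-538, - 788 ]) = [ -864 ,  -  788 , - 538,  -  194,-8/5, 487/8, 709] 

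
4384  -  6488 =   -  2104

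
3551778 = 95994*37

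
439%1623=439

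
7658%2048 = 1514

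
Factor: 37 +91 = 128 =2^7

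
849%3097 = 849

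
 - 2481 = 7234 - 9715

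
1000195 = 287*3485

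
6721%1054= 397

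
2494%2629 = 2494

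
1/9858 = 1/9858 = 0.00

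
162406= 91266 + 71140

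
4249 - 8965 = - 4716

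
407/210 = 407/210  =  1.94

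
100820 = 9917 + 90903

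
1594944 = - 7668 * ( - 208)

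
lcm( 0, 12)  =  0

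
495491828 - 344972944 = 150518884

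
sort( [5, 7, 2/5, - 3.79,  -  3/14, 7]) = [ - 3.79, - 3/14,2/5,5,7 , 7 ] 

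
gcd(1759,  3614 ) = 1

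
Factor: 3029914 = 2^1 * 1097^1*1381^1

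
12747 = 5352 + 7395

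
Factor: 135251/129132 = 2^( - 2) * 3^( - 2 ) * 17^( - 1 ) * 641^1 =641/612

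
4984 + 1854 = 6838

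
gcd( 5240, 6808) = 8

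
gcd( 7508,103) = 1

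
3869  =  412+3457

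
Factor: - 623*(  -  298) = 2^1*7^1*89^1*149^1 = 185654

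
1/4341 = 1/4341 = 0.00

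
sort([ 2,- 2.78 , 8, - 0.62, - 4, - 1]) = [ - 4, - 2.78, - 1, - 0.62, 2,8] 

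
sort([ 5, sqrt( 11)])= [sqrt(11), 5]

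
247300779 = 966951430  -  719650651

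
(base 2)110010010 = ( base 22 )I6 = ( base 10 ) 402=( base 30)DC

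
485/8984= 485/8984= 0.05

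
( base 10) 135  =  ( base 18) 79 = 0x87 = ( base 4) 2013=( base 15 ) 90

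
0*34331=0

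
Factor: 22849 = 73^1  *313^1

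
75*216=16200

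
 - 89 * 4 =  - 356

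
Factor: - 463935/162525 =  - 157/55 = - 5^( - 1 )*11^( - 1)*157^1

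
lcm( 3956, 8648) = 371864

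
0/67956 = 0= 0.00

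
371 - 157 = 214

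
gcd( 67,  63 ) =1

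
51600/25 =2064 = 2064.00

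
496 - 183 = 313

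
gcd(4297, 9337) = 1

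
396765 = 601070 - 204305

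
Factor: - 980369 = -13^2*5801^1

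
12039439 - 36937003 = -24897564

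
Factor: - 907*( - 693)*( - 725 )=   -455699475 = - 3^2*5^2*7^1 * 11^1*29^1 *907^1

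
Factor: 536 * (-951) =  - 2^3*3^1* 67^1  *  317^1 = - 509736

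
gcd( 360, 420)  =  60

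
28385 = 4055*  7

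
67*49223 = 3297941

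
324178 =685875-361697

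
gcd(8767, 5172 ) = 1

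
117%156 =117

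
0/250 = 0 = 0.00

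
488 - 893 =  - 405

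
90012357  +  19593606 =109605963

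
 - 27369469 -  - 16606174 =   -  10763295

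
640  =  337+303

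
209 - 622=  - 413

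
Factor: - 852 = - 2^2*3^1*71^1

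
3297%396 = 129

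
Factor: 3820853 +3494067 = 2^3*5^1* 23^1*7951^1 = 7314920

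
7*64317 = 450219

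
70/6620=7/662 = 0.01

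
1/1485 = 1/1485 =0.00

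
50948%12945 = 12113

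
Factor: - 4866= - 2^1*3^1*811^1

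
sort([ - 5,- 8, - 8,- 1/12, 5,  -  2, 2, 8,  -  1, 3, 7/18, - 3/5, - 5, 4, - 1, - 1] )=[ - 8, - 8,-5, - 5, - 2, - 1, - 1,- 1 , - 3/5, - 1/12, 7/18, 2,3, 4,5, 8 ] 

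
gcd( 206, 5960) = 2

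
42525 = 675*63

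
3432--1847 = 5279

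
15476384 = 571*27104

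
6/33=2/11=0.18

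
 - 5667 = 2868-8535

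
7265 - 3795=3470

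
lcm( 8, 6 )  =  24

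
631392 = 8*78924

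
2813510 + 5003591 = 7817101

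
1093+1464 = 2557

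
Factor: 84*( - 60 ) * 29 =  - 2^4*3^2*5^1*7^1*29^1 = - 146160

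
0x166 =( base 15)18d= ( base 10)358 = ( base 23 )FD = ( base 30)bs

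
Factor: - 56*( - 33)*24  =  2^6*3^2*7^1*11^1 = 44352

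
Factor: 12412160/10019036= 2^6 * 5^1*29^( - 1) * 9697^1*86371^( - 1) = 3103040/2504759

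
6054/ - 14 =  - 3027/7 = - 432.43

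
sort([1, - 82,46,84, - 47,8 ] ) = [ - 82, - 47, 1,8,46,84] 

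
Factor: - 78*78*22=- 2^3 * 3^2*11^1 * 13^2 = - 133848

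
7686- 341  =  7345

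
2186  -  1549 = 637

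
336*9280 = 3118080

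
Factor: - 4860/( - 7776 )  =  2^( - 3 )*5^1= 5/8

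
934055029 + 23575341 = 957630370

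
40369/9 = 40369/9 = 4485.44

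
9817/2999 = 9817/2999 = 3.27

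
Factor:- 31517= - 31517^1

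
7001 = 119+6882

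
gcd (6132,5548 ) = 292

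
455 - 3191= - 2736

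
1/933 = 1/933 = 0.00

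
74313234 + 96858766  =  171172000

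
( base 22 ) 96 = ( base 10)204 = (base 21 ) 9F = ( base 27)7f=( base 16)CC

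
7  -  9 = - 2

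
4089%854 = 673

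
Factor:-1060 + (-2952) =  - 4012 = - 2^2*17^1*59^1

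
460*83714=38508440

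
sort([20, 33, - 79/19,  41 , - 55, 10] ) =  [ - 55, - 79/19,10, 20, 33,  41]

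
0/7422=0 =0.00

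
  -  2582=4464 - 7046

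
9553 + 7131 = 16684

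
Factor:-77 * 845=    - 65065 = -5^1 * 7^1*11^1*13^2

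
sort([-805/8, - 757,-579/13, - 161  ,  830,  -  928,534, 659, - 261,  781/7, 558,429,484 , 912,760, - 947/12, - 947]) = [ - 947 ,-928,-757,-261, - 161 , - 805/8,-947/12,-579/13, 781/7,429,484, 534,  558,659,760, 830, 912] 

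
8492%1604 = 472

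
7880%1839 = 524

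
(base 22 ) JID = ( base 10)9605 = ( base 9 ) 14152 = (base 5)301410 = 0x2585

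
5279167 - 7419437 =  - 2140270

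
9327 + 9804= 19131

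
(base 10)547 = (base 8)1043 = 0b1000100011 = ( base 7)1411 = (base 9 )667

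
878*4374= 3840372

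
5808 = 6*968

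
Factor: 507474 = 2^1*3^2*11^2*233^1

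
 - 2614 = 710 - 3324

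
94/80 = 47/40 = 1.18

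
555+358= 913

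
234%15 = 9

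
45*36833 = 1657485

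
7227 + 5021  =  12248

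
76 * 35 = 2660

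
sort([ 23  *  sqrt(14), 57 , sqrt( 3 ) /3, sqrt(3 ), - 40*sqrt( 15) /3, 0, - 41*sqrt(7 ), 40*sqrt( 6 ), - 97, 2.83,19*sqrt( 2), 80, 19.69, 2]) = [ - 41*sqrt( 7), - 97, - 40*sqrt( 15)/3, 0 , sqrt( 3) /3,sqrt(3 ),2, 2.83,19.69,19*sqrt( 2), 57, 80, 23*sqrt ( 14 ),40 * sqrt( 6)] 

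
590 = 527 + 63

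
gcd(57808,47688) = 8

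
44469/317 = 140 +89/317 = 140.28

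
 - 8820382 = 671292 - 9491674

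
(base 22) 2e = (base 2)111010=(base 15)3d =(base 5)213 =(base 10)58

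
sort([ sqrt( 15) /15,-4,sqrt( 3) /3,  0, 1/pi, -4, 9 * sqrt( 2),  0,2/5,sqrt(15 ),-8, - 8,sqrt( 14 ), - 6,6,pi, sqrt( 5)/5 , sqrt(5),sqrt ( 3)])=[ - 8, - 8,-6, - 4,-4, 0,0, sqrt(15)/15,  1/pi,  2/5, sqrt( 5) /5, sqrt(3) /3, sqrt( 3 ),sqrt( 5 ),  pi,sqrt (14 ),sqrt(15 ),6,  9*sqrt ( 2 ) ] 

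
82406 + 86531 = 168937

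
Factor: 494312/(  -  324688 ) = -679/446 = - 2^(-1)*7^1*97^1* 223^( - 1)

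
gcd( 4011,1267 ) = 7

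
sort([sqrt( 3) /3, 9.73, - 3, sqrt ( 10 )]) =[-3,  sqrt(3 )/3, sqrt(10 ), 9.73]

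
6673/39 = 6673/39 = 171.10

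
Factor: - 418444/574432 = - 169/232 =-2^( - 3) * 13^2 * 29^ ( - 1 ) 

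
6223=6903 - 680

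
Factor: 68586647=761^1*90127^1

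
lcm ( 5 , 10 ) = 10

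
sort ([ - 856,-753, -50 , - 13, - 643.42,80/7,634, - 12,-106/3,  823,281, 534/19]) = [-856 ,  -  753,-643.42 ,-50, - 106/3,-13, - 12,80/7,534/19, 281, 634,823]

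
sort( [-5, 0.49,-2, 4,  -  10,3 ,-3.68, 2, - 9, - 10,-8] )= [ - 10,-10, - 9, -8 ,-5 ,- 3.68,-2, 0.49, 2,3, 4]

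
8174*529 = 4324046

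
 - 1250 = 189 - 1439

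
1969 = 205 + 1764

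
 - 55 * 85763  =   - 4716965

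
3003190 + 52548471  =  55551661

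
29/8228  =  29/8228 = 0.00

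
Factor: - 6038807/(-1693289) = 13^( - 1 )*37^1  *  130253^( - 1)*163211^1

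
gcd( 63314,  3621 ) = 1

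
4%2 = 0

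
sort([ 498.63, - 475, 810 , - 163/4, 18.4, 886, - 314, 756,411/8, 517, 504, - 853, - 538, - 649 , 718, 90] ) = [ - 853,-649,-538,-475,-314, - 163/4,18.4,411/8, 90,498.63, 504,517,718, 756, 810, 886]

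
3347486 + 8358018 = 11705504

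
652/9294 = 326/4647 = 0.07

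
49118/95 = 517+3/95  =  517.03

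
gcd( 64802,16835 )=1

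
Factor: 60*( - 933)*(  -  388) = 2^4*3^2*5^1*97^1* 311^1 = 21720240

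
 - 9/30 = -3/10 = - 0.30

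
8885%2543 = 1256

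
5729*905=5184745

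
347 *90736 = 31485392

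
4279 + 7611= 11890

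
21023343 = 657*31999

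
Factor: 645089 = 103^1*6263^1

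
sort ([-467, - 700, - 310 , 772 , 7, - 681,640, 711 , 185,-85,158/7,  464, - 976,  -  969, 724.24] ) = [  -  976, - 969, - 700, - 681, - 467, - 310,-85, 7, 158/7,185 , 464, 640,711,724.24,772]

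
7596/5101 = 1 + 2495/5101 = 1.49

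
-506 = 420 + -926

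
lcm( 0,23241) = 0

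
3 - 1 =2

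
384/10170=64/1695 =0.04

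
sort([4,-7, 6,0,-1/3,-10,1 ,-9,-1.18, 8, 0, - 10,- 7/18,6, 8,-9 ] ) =[-10, - 10, - 9,-9,  -  7, - 1.18, - 7/18,-1/3,0,0,1, 4, 6,6, 8, 8]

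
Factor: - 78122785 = -5^1 * 13^2 * 59^1 * 1567^1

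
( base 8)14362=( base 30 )72q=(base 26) 9bg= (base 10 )6386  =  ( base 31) 6k0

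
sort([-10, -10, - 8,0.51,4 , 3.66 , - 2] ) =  [ - 10, - 10, - 8, - 2, 0.51, 3.66, 4] 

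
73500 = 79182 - 5682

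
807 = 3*269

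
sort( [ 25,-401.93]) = [-401.93 , 25]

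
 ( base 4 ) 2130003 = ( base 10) 9987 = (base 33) 95l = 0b10011100000011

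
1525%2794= 1525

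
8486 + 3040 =11526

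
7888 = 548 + 7340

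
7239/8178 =2413/2726 = 0.89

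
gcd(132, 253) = 11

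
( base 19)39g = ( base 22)2DG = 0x4f6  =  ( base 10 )1270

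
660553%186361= 101470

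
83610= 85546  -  1936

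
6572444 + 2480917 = 9053361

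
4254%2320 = 1934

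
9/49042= 9/49042  =  0.00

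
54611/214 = 54611/214 = 255.19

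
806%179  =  90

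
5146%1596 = 358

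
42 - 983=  - 941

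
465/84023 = 465/84023 = 0.01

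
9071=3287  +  5784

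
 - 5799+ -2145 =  - 7944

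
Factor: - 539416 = - 2^3  *67427^1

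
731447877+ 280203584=1011651461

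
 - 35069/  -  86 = 407+67/86 = 407.78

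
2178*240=522720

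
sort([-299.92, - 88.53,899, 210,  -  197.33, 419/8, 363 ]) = [ - 299.92,  -  197.33, - 88.53,419/8, 210,363, 899] 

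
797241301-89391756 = 707849545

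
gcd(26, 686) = 2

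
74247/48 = 1546 + 13/16 = 1546.81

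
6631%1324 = 11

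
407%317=90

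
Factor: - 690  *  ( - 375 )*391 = 101171250 = 2^1*3^2* 5^4 * 17^1*23^2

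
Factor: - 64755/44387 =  - 3^2*5^1*7^( - 1) * 17^( - 1 )* 373^(- 1)*1439^1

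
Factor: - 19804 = - 2^2*4951^1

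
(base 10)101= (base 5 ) 401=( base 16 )65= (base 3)10202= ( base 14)73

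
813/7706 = 813/7706 = 0.11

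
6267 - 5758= 509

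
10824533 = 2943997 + 7880536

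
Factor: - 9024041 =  - 13^1 * 37^1*73^1*257^1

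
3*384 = 1152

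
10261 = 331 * 31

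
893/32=27 + 29/32 = 27.91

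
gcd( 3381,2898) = 483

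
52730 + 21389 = 74119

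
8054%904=822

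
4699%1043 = 527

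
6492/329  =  19 + 241/329 = 19.73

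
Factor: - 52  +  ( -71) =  - 3^1*41^1 = - 123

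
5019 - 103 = 4916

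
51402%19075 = 13252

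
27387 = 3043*9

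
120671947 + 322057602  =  442729549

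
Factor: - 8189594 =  - 2^1*7^1 * 584971^1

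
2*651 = 1302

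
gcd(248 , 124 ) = 124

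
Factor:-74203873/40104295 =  - 5^(- 1)*7^( - 2)*11^ ( - 1)*19^1*23^ ( - 1 )*647^( -1)*3905467^1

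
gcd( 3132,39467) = 1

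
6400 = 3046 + 3354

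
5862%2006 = 1850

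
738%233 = 39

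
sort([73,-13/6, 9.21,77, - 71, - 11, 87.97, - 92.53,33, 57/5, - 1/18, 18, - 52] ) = [ - 92.53,  -  71,- 52, - 11, - 13/6, - 1/18,9.21,57/5, 18,  33,73, 77, 87.97]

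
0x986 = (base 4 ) 212012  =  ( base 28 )332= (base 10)2438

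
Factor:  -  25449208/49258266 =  - 2^2*3^ ( - 1)* 19^1*67^(- 1)*122533^ ( -1)*167429^1 = -12724604/24629133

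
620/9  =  68 + 8/9 = 68.89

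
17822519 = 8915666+8906853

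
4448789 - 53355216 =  - 48906427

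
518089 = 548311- 30222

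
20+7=27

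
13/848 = 13/848  =  0.02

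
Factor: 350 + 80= 2^1* 5^1*43^1 = 430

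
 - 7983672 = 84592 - 8068264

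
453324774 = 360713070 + 92611704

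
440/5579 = 440/5579 = 0.08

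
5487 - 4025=1462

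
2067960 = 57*36280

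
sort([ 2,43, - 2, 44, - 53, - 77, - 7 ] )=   [ - 77, - 53,- 7, - 2, 2,43,  44 ] 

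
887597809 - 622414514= 265183295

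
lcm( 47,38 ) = 1786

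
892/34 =446/17 = 26.24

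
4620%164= 28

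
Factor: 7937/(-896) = -2^ ( - 7) * 7^( - 1)*7937^1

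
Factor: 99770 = 2^1*5^1*11^1*907^1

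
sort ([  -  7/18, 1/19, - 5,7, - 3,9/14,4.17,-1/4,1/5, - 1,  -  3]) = [ - 5, -3, - 3, - 1,  -  7/18, - 1/4 , 1/19,1/5, 9/14, 4.17, 7 ]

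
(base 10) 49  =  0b110001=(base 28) 1L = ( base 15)34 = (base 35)1E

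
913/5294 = 913/5294 = 0.17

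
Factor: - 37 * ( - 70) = 2^1*5^1*7^1*37^1 = 2590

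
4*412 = 1648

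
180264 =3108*58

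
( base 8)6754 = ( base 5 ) 103224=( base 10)3564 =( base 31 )3lu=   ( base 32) 3fc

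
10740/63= 3580/21 = 170.48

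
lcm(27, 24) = 216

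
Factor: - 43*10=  - 2^1*5^1*43^1 = - 430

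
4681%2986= 1695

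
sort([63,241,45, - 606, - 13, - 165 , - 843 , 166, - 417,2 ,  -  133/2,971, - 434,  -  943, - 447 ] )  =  [ - 943,-843,  -  606,-447, - 434,-417, - 165, -133/2, - 13, 2,  45, 63,  166 , 241,  971]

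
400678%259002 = 141676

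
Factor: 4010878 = 2^1*17^1*23^2*223^1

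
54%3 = 0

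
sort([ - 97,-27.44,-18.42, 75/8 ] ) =[ - 97, - 27.44, - 18.42, 75/8 ] 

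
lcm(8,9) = 72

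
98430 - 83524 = 14906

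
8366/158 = 52 + 75/79 = 52.95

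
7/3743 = 7/3743 = 0.00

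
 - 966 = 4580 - 5546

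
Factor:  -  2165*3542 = -7668430 = - 2^1*5^1* 7^1* 11^1*23^1 * 433^1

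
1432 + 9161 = 10593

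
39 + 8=47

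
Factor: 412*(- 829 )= -341548 =-2^2 *103^1 * 829^1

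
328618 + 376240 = 704858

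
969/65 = 14 + 59/65= 14.91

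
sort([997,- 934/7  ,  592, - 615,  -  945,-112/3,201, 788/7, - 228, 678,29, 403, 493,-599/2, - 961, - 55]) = [ - 961,-945, - 615 ,- 599/2, - 228, - 934/7 , - 55 , - 112/3, 29, 788/7 , 201,403, 493,592,678,997]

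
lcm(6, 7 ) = 42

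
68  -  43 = 25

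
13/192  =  13/192= 0.07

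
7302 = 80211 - 72909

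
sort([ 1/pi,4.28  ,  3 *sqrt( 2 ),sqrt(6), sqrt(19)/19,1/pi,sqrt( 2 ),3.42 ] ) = [ sqrt( 19)/19, 1/pi,  1/pi, sqrt( 2 ), sqrt( 6 ),3.42, 3*sqrt( 2),4.28]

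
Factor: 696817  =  11^1 * 63347^1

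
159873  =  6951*23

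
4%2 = 0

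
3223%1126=971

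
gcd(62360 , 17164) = 4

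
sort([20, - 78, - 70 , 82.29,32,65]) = [ - 78, - 70,20,32, 65,82.29 ] 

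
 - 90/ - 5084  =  45/2542 = 0.02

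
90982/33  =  2757+1/33=2757.03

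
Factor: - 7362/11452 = -9/14 = -2^( - 1)*3^2*7^( - 1 )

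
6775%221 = 145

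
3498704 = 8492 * 412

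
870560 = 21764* 40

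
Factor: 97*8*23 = 2^3 * 23^1*97^1 = 17848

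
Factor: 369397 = 7^1 * 113^1*467^1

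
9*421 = 3789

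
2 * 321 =642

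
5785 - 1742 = 4043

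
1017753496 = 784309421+233444075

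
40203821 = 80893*497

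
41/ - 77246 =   -  41/77246 = - 0.00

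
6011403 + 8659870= 14671273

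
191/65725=191/65725 = 0.00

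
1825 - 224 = 1601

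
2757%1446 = 1311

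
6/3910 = 3/1955=0.00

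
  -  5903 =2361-8264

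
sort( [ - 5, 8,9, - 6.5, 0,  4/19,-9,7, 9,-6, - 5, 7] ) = [ -9,- 6.5,-6, - 5,  -  5, 0,4/19, 7,7,  8,  9,9] 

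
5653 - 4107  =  1546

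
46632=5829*8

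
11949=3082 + 8867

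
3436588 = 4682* 734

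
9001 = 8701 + 300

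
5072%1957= 1158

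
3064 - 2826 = 238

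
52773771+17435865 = 70209636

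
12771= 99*129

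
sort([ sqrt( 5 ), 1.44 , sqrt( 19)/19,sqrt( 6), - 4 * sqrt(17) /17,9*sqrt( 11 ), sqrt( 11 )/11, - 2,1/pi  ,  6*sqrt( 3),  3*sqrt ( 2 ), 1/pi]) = [ - 2,-4*sqrt( 17) /17,  sqrt(19 )/19, sqrt( 11 ) /11, 1/pi,  1/pi, 1.44, sqrt( 5),sqrt ( 6),  3*sqrt( 2), 6 * sqrt( 3),9*sqrt( 11 )] 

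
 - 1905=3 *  (-635)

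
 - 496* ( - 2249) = 1115504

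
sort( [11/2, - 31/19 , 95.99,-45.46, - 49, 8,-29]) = [  -  49, -45.46, - 29, - 31/19,11/2, 8, 95.99]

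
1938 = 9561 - 7623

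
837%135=27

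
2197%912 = 373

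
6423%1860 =843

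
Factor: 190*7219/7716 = 685805/3858 = 2^(  -  1) *3^( -1)*5^1*19^1*643^( - 1)*7219^1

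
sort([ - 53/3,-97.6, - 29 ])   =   [  -  97.6, - 29, - 53/3]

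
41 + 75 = 116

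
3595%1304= 987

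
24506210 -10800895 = 13705315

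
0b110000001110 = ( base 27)468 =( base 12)1952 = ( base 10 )3086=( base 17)AB9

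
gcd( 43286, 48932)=1882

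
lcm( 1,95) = 95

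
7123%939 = 550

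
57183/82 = 57183/82=697.35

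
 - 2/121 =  - 2/121 = -  0.02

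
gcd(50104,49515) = 1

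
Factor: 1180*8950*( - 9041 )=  - 2^3*5^3*59^1*179^1*9041^1  =  -95482001000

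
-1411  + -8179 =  - 9590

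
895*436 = 390220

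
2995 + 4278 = 7273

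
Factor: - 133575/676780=  -  15/76 = - 2^(  -  2)*3^1*5^1* 19^(- 1) 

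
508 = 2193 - 1685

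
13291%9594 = 3697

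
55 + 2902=2957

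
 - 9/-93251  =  9/93251 = 0.00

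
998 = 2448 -1450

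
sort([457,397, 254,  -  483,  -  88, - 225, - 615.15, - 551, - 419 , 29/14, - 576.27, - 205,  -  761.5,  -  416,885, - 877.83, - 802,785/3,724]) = [ - 877.83, - 802,-761.5 , - 615.15, - 576.27, - 551, - 483, - 419, - 416, - 225, - 205, -88,29/14,  254,785/3, 397,457, 724,885]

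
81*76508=6197148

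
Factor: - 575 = - 5^2*23^1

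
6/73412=3/36706 = 0.00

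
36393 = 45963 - 9570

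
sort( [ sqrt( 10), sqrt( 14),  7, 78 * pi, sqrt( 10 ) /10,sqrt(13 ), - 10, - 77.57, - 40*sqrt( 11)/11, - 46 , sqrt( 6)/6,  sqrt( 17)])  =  [ - 77.57, - 46, -40*sqrt(11)/11, - 10,sqrt( 10) /10, sqrt( 6)/6, sqrt( 10 ), sqrt(13 ), sqrt( 14 ), sqrt( 17 ), 7, 78*pi ]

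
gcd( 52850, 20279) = 7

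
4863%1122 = 375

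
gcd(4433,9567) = 1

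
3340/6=1670/3  =  556.67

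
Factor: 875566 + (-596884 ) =2^1 * 3^1*46447^1 = 278682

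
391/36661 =391/36661 = 0.01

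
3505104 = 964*3636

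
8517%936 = 93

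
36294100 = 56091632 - 19797532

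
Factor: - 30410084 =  - 2^2*7602521^1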